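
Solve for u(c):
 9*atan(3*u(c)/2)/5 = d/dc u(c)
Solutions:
 Integral(1/atan(3*_y/2), (_y, u(c))) = C1 + 9*c/5


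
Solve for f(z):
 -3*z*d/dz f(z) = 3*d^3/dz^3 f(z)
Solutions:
 f(z) = C1 + Integral(C2*airyai(-z) + C3*airybi(-z), z)


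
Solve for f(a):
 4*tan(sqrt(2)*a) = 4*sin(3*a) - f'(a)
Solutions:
 f(a) = C1 + 2*sqrt(2)*log(cos(sqrt(2)*a)) - 4*cos(3*a)/3


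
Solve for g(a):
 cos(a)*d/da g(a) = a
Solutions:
 g(a) = C1 + Integral(a/cos(a), a)


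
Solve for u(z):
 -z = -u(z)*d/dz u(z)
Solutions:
 u(z) = -sqrt(C1 + z^2)
 u(z) = sqrt(C1 + z^2)


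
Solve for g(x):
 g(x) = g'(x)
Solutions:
 g(x) = C1*exp(x)


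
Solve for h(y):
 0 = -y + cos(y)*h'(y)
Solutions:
 h(y) = C1 + Integral(y/cos(y), y)


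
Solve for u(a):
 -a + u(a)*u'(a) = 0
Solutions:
 u(a) = -sqrt(C1 + a^2)
 u(a) = sqrt(C1 + a^2)


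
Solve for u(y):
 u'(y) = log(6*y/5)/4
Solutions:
 u(y) = C1 + y*log(y)/4 - y*log(5)/4 - y/4 + y*log(6)/4


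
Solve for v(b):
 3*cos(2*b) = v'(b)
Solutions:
 v(b) = C1 + 3*sin(2*b)/2


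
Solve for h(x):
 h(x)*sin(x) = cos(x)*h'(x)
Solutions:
 h(x) = C1/cos(x)


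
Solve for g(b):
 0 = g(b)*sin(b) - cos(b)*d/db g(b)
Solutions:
 g(b) = C1/cos(b)


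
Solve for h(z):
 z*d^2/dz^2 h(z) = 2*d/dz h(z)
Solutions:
 h(z) = C1 + C2*z^3


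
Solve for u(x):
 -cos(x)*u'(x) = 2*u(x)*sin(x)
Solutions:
 u(x) = C1*cos(x)^2


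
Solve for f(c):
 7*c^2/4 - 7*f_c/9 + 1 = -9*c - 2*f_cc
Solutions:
 f(c) = C1 + C2*exp(7*c/18) + 3*c^3/4 + 81*c^2/7 + 2979*c/49


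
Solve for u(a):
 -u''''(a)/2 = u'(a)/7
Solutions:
 u(a) = C1 + C4*exp(-2^(1/3)*7^(2/3)*a/7) + (C2*sin(2^(1/3)*sqrt(3)*7^(2/3)*a/14) + C3*cos(2^(1/3)*sqrt(3)*7^(2/3)*a/14))*exp(2^(1/3)*7^(2/3)*a/14)


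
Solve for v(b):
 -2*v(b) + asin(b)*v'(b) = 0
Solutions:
 v(b) = C1*exp(2*Integral(1/asin(b), b))


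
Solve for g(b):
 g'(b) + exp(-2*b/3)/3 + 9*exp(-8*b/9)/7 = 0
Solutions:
 g(b) = C1 + exp(-2*b/3)/2 + 81*exp(-8*b/9)/56


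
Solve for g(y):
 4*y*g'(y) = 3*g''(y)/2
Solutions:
 g(y) = C1 + C2*erfi(2*sqrt(3)*y/3)


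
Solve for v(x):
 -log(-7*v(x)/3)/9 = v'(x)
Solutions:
 9*Integral(1/(log(-_y) - log(3) + log(7)), (_y, v(x))) = C1 - x


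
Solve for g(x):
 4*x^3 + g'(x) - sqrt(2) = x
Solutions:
 g(x) = C1 - x^4 + x^2/2 + sqrt(2)*x


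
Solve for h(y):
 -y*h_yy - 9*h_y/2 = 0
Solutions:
 h(y) = C1 + C2/y^(7/2)


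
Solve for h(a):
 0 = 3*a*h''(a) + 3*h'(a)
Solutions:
 h(a) = C1 + C2*log(a)


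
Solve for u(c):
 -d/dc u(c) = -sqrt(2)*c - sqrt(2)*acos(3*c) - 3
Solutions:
 u(c) = C1 + sqrt(2)*c^2/2 + 3*c + sqrt(2)*(c*acos(3*c) - sqrt(1 - 9*c^2)/3)


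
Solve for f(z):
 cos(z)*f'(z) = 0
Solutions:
 f(z) = C1


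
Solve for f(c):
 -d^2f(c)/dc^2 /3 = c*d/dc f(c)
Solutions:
 f(c) = C1 + C2*erf(sqrt(6)*c/2)


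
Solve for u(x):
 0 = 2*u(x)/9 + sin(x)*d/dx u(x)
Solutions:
 u(x) = C1*(cos(x) + 1)^(1/9)/(cos(x) - 1)^(1/9)


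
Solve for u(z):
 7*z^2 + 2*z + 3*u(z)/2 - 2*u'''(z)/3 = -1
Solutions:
 u(z) = C3*exp(2^(1/3)*3^(2/3)*z/2) - 14*z^2/3 - 4*z/3 + (C1*sin(3*2^(1/3)*3^(1/6)*z/4) + C2*cos(3*2^(1/3)*3^(1/6)*z/4))*exp(-2^(1/3)*3^(2/3)*z/4) - 2/3


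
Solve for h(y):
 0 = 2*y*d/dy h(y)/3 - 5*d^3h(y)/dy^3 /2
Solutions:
 h(y) = C1 + Integral(C2*airyai(30^(2/3)*y/15) + C3*airybi(30^(2/3)*y/15), y)


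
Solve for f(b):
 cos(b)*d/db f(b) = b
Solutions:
 f(b) = C1 + Integral(b/cos(b), b)


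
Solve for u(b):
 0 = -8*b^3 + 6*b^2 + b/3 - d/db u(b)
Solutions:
 u(b) = C1 - 2*b^4 + 2*b^3 + b^2/6


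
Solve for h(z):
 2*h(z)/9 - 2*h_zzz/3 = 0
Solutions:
 h(z) = C3*exp(3^(2/3)*z/3) + (C1*sin(3^(1/6)*z/2) + C2*cos(3^(1/6)*z/2))*exp(-3^(2/3)*z/6)


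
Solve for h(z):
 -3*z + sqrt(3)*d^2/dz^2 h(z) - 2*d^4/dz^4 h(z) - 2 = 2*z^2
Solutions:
 h(z) = C1 + C2*z + C3*exp(-sqrt(2)*3^(1/4)*z/2) + C4*exp(sqrt(2)*3^(1/4)*z/2) + sqrt(3)*z^4/18 + sqrt(3)*z^3/6 + z^2*(sqrt(3) + 4)/3


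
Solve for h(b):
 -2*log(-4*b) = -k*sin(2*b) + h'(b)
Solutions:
 h(b) = C1 - 2*b*log(-b) - 4*b*log(2) + 2*b - k*cos(2*b)/2


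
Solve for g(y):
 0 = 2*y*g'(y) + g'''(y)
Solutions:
 g(y) = C1 + Integral(C2*airyai(-2^(1/3)*y) + C3*airybi(-2^(1/3)*y), y)


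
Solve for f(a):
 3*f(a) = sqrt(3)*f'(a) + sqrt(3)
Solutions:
 f(a) = C1*exp(sqrt(3)*a) + sqrt(3)/3


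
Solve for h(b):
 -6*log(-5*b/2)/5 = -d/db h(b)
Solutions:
 h(b) = C1 + 6*b*log(-b)/5 + 6*b*(-1 - log(2) + log(5))/5


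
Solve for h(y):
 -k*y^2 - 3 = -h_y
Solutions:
 h(y) = C1 + k*y^3/3 + 3*y


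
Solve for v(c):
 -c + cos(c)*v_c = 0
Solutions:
 v(c) = C1 + Integral(c/cos(c), c)


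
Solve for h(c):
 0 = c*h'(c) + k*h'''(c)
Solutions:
 h(c) = C1 + Integral(C2*airyai(c*(-1/k)^(1/3)) + C3*airybi(c*(-1/k)^(1/3)), c)


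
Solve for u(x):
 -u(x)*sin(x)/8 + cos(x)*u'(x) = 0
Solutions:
 u(x) = C1/cos(x)^(1/8)


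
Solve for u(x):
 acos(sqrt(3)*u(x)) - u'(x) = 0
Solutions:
 Integral(1/acos(sqrt(3)*_y), (_y, u(x))) = C1 + x


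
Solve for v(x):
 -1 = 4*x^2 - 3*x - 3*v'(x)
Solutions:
 v(x) = C1 + 4*x^3/9 - x^2/2 + x/3


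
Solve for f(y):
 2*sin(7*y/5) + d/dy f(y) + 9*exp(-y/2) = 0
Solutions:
 f(y) = C1 + 10*cos(7*y/5)/7 + 18*exp(-y/2)


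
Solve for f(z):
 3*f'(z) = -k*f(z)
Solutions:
 f(z) = C1*exp(-k*z/3)


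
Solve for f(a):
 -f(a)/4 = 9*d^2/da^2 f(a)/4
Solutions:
 f(a) = C1*sin(a/3) + C2*cos(a/3)


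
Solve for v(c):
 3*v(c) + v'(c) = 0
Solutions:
 v(c) = C1*exp(-3*c)


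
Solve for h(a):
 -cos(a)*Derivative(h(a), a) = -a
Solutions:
 h(a) = C1 + Integral(a/cos(a), a)


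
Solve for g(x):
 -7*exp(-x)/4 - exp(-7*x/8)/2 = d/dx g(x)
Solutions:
 g(x) = C1 + 7*exp(-x)/4 + 4*exp(-7*x/8)/7


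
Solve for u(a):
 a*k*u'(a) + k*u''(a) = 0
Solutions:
 u(a) = C1 + C2*erf(sqrt(2)*a/2)


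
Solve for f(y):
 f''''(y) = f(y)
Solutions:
 f(y) = C1*exp(-y) + C2*exp(y) + C3*sin(y) + C4*cos(y)


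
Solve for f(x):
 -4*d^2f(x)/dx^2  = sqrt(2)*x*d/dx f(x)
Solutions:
 f(x) = C1 + C2*erf(2^(3/4)*x/4)


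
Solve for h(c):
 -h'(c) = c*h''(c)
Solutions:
 h(c) = C1 + C2*log(c)


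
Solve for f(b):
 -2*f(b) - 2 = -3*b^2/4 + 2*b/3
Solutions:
 f(b) = 3*b^2/8 - b/3 - 1


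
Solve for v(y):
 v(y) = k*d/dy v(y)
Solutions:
 v(y) = C1*exp(y/k)


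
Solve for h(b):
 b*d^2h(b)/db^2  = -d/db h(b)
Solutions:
 h(b) = C1 + C2*log(b)


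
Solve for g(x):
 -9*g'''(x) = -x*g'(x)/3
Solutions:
 g(x) = C1 + Integral(C2*airyai(x/3) + C3*airybi(x/3), x)


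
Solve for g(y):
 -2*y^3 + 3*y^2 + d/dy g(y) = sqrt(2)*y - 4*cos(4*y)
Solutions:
 g(y) = C1 + y^4/2 - y^3 + sqrt(2)*y^2/2 - sin(4*y)


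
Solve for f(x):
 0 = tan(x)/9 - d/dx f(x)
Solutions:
 f(x) = C1 - log(cos(x))/9


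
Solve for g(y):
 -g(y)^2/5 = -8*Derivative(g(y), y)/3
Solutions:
 g(y) = -40/(C1 + 3*y)


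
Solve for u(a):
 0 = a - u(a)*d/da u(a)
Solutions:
 u(a) = -sqrt(C1 + a^2)
 u(a) = sqrt(C1 + a^2)


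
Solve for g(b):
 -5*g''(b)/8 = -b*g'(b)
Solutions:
 g(b) = C1 + C2*erfi(2*sqrt(5)*b/5)


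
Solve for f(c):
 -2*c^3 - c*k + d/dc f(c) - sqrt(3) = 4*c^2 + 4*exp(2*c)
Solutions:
 f(c) = C1 + c^4/2 + 4*c^3/3 + c^2*k/2 + sqrt(3)*c + 2*exp(2*c)


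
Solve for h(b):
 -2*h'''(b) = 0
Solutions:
 h(b) = C1 + C2*b + C3*b^2


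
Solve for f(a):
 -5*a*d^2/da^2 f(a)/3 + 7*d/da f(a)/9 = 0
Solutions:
 f(a) = C1 + C2*a^(22/15)


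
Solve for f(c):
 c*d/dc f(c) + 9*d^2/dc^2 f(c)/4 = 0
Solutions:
 f(c) = C1 + C2*erf(sqrt(2)*c/3)


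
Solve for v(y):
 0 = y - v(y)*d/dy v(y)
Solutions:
 v(y) = -sqrt(C1 + y^2)
 v(y) = sqrt(C1 + y^2)


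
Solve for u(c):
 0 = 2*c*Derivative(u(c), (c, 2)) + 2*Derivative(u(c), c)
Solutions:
 u(c) = C1 + C2*log(c)


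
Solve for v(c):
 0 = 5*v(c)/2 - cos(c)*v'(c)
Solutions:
 v(c) = C1*(sin(c) + 1)^(5/4)/(sin(c) - 1)^(5/4)


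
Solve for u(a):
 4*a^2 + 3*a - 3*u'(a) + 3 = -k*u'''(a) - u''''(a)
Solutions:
 u(a) = C1 + C2*exp(-a*(k^2/(k^3 + sqrt(-4*k^6 + (2*k^3 - 81)^2)/2 - 81/2)^(1/3) + k + (k^3 + sqrt(-4*k^6 + (2*k^3 - 81)^2)/2 - 81/2)^(1/3))/3) + C3*exp(a*(-4*k^2/((-1 + sqrt(3)*I)*(k^3 + sqrt(-4*k^6 + (2*k^3 - 81)^2)/2 - 81/2)^(1/3)) - 2*k + (k^3 + sqrt(-4*k^6 + (2*k^3 - 81)^2)/2 - 81/2)^(1/3) - sqrt(3)*I*(k^3 + sqrt(-4*k^6 + (2*k^3 - 81)^2)/2 - 81/2)^(1/3))/6) + C4*exp(a*(4*k^2/((1 + sqrt(3)*I)*(k^3 + sqrt(-4*k^6 + (2*k^3 - 81)^2)/2 - 81/2)^(1/3)) - 2*k + (k^3 + sqrt(-4*k^6 + (2*k^3 - 81)^2)/2 - 81/2)^(1/3) + sqrt(3)*I*(k^3 + sqrt(-4*k^6 + (2*k^3 - 81)^2)/2 - 81/2)^(1/3))/6) + 4*a^3/9 + a^2/2 + 8*a*k/9 + a


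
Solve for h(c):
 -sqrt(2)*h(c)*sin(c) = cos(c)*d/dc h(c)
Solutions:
 h(c) = C1*cos(c)^(sqrt(2))


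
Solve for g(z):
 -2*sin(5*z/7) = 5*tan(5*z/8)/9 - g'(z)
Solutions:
 g(z) = C1 - 8*log(cos(5*z/8))/9 - 14*cos(5*z/7)/5


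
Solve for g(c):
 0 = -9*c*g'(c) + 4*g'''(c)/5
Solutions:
 g(c) = C1 + Integral(C2*airyai(90^(1/3)*c/2) + C3*airybi(90^(1/3)*c/2), c)


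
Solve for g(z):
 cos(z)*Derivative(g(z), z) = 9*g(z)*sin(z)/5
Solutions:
 g(z) = C1/cos(z)^(9/5)


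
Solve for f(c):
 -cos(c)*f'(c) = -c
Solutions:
 f(c) = C1 + Integral(c/cos(c), c)


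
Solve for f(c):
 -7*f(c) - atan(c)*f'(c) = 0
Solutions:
 f(c) = C1*exp(-7*Integral(1/atan(c), c))


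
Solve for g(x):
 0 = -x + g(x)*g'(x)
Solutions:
 g(x) = -sqrt(C1 + x^2)
 g(x) = sqrt(C1 + x^2)


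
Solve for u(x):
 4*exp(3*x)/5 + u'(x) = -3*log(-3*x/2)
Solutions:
 u(x) = C1 - 3*x*log(-x) + 3*x*(-log(3) + log(2) + 1) - 4*exp(3*x)/15


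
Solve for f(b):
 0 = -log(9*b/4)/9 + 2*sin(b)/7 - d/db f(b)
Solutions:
 f(b) = C1 - b*log(b)/9 - 2*b*log(3)/9 + b/9 + 2*b*log(2)/9 - 2*cos(b)/7


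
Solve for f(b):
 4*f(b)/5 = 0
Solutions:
 f(b) = 0


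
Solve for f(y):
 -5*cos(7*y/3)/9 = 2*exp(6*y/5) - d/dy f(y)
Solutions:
 f(y) = C1 + 5*exp(6*y/5)/3 + 5*sin(7*y/3)/21


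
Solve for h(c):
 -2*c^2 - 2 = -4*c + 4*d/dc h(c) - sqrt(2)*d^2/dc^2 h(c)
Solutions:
 h(c) = C1 + C2*exp(2*sqrt(2)*c) - c^3/6 - sqrt(2)*c^2/8 + c^2/2 - 5*c/8 + sqrt(2)*c/4


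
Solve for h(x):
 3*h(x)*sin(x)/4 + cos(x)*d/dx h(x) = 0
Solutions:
 h(x) = C1*cos(x)^(3/4)


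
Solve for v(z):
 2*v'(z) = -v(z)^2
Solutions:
 v(z) = 2/(C1 + z)


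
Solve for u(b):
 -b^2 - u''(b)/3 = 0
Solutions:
 u(b) = C1 + C2*b - b^4/4


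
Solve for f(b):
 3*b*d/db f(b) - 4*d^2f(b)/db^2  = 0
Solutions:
 f(b) = C1 + C2*erfi(sqrt(6)*b/4)


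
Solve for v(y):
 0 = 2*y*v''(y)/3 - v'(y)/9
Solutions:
 v(y) = C1 + C2*y^(7/6)


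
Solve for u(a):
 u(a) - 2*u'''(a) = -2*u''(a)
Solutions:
 u(a) = C1*exp(a*(-2^(1/3)*(3*sqrt(105) + 31)^(1/3) - 2*2^(2/3)/(3*sqrt(105) + 31)^(1/3) + 4)/12)*sin(2^(1/3)*sqrt(3)*a*(-(3*sqrt(105) + 31)^(1/3) + 2*2^(1/3)/(3*sqrt(105) + 31)^(1/3))/12) + C2*exp(a*(-2^(1/3)*(3*sqrt(105) + 31)^(1/3) - 2*2^(2/3)/(3*sqrt(105) + 31)^(1/3) + 4)/12)*cos(2^(1/3)*sqrt(3)*a*(-(3*sqrt(105) + 31)^(1/3) + 2*2^(1/3)/(3*sqrt(105) + 31)^(1/3))/12) + C3*exp(a*(2*2^(2/3)/(3*sqrt(105) + 31)^(1/3) + 2 + 2^(1/3)*(3*sqrt(105) + 31)^(1/3))/6)


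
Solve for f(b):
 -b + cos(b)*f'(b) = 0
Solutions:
 f(b) = C1 + Integral(b/cos(b), b)


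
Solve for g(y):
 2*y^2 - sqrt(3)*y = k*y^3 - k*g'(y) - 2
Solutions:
 g(y) = C1 + y^4/4 - 2*y^3/(3*k) + sqrt(3)*y^2/(2*k) - 2*y/k


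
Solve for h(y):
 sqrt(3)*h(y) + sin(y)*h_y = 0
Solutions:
 h(y) = C1*(cos(y) + 1)^(sqrt(3)/2)/(cos(y) - 1)^(sqrt(3)/2)


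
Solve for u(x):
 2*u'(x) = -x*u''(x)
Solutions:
 u(x) = C1 + C2/x


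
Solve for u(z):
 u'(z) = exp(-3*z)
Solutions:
 u(z) = C1 - exp(-3*z)/3


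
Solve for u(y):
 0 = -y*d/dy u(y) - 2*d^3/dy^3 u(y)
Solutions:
 u(y) = C1 + Integral(C2*airyai(-2^(2/3)*y/2) + C3*airybi(-2^(2/3)*y/2), y)


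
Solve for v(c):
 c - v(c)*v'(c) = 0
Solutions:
 v(c) = -sqrt(C1 + c^2)
 v(c) = sqrt(C1 + c^2)


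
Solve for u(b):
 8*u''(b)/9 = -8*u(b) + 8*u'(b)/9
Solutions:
 u(b) = (C1*sin(sqrt(35)*b/2) + C2*cos(sqrt(35)*b/2))*exp(b/2)


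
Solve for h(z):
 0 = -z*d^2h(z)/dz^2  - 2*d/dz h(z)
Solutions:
 h(z) = C1 + C2/z


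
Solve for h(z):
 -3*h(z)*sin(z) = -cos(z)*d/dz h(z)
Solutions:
 h(z) = C1/cos(z)^3


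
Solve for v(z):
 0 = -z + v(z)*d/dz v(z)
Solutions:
 v(z) = -sqrt(C1 + z^2)
 v(z) = sqrt(C1 + z^2)


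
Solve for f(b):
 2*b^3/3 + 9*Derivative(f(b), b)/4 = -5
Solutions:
 f(b) = C1 - 2*b^4/27 - 20*b/9


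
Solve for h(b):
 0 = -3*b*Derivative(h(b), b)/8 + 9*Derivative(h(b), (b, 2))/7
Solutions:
 h(b) = C1 + C2*erfi(sqrt(21)*b/12)


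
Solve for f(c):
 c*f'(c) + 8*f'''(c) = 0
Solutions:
 f(c) = C1 + Integral(C2*airyai(-c/2) + C3*airybi(-c/2), c)


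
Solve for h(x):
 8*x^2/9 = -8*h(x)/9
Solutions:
 h(x) = -x^2


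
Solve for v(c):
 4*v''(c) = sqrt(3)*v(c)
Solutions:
 v(c) = C1*exp(-3^(1/4)*c/2) + C2*exp(3^(1/4)*c/2)


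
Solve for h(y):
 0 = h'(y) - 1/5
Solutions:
 h(y) = C1 + y/5


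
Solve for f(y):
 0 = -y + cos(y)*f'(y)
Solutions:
 f(y) = C1 + Integral(y/cos(y), y)


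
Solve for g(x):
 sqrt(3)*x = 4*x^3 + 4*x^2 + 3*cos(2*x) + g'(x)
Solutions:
 g(x) = C1 - x^4 - 4*x^3/3 + sqrt(3)*x^2/2 - 3*sin(2*x)/2


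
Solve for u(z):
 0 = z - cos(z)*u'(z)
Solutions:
 u(z) = C1 + Integral(z/cos(z), z)


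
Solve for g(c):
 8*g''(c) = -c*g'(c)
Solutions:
 g(c) = C1 + C2*erf(c/4)


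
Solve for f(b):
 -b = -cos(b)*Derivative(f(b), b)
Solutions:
 f(b) = C1 + Integral(b/cos(b), b)


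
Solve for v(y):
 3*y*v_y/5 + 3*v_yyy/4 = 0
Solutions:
 v(y) = C1 + Integral(C2*airyai(-10^(2/3)*y/5) + C3*airybi(-10^(2/3)*y/5), y)


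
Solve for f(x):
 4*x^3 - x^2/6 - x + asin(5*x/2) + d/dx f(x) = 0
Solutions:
 f(x) = C1 - x^4 + x^3/18 + x^2/2 - x*asin(5*x/2) - sqrt(4 - 25*x^2)/5


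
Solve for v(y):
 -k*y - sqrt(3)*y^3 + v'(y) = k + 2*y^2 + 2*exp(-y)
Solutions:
 v(y) = C1 + k*y^2/2 + k*y + sqrt(3)*y^4/4 + 2*y^3/3 - 2*exp(-y)


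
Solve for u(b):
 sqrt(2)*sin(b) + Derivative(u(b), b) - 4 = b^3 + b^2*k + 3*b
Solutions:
 u(b) = C1 + b^4/4 + b^3*k/3 + 3*b^2/2 + 4*b + sqrt(2)*cos(b)


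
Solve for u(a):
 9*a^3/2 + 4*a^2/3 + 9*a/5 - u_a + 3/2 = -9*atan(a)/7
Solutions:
 u(a) = C1 + 9*a^4/8 + 4*a^3/9 + 9*a^2/10 + 9*a*atan(a)/7 + 3*a/2 - 9*log(a^2 + 1)/14


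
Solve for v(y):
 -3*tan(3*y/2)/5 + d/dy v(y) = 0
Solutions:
 v(y) = C1 - 2*log(cos(3*y/2))/5


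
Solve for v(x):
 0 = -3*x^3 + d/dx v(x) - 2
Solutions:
 v(x) = C1 + 3*x^4/4 + 2*x


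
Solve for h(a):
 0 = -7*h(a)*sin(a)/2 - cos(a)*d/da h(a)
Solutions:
 h(a) = C1*cos(a)^(7/2)


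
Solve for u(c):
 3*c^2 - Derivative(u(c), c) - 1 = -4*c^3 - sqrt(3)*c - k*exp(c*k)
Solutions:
 u(c) = C1 + c^4 + c^3 + sqrt(3)*c^2/2 - c + exp(c*k)


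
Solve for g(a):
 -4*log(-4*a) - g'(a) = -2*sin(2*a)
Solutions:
 g(a) = C1 - 4*a*log(-a) - 8*a*log(2) + 4*a - cos(2*a)


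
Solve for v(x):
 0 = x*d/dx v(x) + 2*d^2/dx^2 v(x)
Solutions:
 v(x) = C1 + C2*erf(x/2)


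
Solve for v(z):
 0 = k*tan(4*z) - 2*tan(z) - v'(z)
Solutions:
 v(z) = C1 - k*log(cos(4*z))/4 + 2*log(cos(z))


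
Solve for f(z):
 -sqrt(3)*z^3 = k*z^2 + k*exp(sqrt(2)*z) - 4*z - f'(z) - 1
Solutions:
 f(z) = C1 + k*z^3/3 + sqrt(2)*k*exp(sqrt(2)*z)/2 + sqrt(3)*z^4/4 - 2*z^2 - z


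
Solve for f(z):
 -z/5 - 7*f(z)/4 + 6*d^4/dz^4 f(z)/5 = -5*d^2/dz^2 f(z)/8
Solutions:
 f(z) = C1*exp(-sqrt(6)*z*sqrt(-25 + sqrt(14065))/24) + C2*exp(sqrt(6)*z*sqrt(-25 + sqrt(14065))/24) + C3*sin(sqrt(6)*z*sqrt(25 + sqrt(14065))/24) + C4*cos(sqrt(6)*z*sqrt(25 + sqrt(14065))/24) - 4*z/35


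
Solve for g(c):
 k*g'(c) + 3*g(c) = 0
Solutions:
 g(c) = C1*exp(-3*c/k)


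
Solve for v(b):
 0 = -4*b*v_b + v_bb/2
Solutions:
 v(b) = C1 + C2*erfi(2*b)


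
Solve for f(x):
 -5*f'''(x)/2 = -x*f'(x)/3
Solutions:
 f(x) = C1 + Integral(C2*airyai(15^(2/3)*2^(1/3)*x/15) + C3*airybi(15^(2/3)*2^(1/3)*x/15), x)


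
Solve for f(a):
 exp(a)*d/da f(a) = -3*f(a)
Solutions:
 f(a) = C1*exp(3*exp(-a))


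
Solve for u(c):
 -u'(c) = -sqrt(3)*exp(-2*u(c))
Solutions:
 u(c) = log(-sqrt(C1 + 2*sqrt(3)*c))
 u(c) = log(C1 + 2*sqrt(3)*c)/2


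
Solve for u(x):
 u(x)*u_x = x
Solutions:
 u(x) = -sqrt(C1 + x^2)
 u(x) = sqrt(C1 + x^2)


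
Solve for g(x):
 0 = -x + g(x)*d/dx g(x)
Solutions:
 g(x) = -sqrt(C1 + x^2)
 g(x) = sqrt(C1 + x^2)


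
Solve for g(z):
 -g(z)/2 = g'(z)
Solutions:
 g(z) = C1*exp(-z/2)


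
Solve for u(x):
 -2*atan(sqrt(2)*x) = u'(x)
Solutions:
 u(x) = C1 - 2*x*atan(sqrt(2)*x) + sqrt(2)*log(2*x^2 + 1)/2


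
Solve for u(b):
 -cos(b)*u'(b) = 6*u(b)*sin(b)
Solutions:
 u(b) = C1*cos(b)^6


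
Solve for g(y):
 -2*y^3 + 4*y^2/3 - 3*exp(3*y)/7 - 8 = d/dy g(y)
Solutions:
 g(y) = C1 - y^4/2 + 4*y^3/9 - 8*y - exp(3*y)/7


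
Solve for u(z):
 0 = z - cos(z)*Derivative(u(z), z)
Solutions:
 u(z) = C1 + Integral(z/cos(z), z)


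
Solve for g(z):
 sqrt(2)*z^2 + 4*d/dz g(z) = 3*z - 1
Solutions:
 g(z) = C1 - sqrt(2)*z^3/12 + 3*z^2/8 - z/4


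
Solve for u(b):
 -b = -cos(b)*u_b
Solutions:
 u(b) = C1 + Integral(b/cos(b), b)


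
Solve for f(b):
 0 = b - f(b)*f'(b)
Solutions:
 f(b) = -sqrt(C1 + b^2)
 f(b) = sqrt(C1 + b^2)


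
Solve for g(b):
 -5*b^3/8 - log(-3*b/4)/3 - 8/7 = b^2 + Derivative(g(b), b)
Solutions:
 g(b) = C1 - 5*b^4/32 - b^3/3 - b*log(-b)/3 + b*(-log(3) - 17/21 + 2*log(6)/3)


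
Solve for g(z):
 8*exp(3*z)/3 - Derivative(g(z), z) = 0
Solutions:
 g(z) = C1 + 8*exp(3*z)/9


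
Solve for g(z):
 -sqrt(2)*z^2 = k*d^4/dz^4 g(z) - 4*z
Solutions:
 g(z) = C1 + C2*z + C3*z^2 + C4*z^3 - sqrt(2)*z^6/(360*k) + z^5/(30*k)


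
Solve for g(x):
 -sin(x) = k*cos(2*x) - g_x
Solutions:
 g(x) = C1 + k*sin(2*x)/2 - cos(x)


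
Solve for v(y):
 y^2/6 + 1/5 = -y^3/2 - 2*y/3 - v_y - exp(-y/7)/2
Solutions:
 v(y) = C1 - y^4/8 - y^3/18 - y^2/3 - y/5 + 7*exp(-y/7)/2


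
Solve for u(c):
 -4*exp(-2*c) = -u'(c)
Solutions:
 u(c) = C1 - 2*exp(-2*c)


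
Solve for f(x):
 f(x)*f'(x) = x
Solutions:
 f(x) = -sqrt(C1 + x^2)
 f(x) = sqrt(C1 + x^2)


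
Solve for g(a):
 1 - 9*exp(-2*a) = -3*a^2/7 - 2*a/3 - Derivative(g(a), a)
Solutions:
 g(a) = C1 - a^3/7 - a^2/3 - a - 9*exp(-2*a)/2


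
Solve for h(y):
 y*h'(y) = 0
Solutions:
 h(y) = C1


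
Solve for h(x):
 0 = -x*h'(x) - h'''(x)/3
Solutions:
 h(x) = C1 + Integral(C2*airyai(-3^(1/3)*x) + C3*airybi(-3^(1/3)*x), x)


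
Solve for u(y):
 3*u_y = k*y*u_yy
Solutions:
 u(y) = C1 + y^(((re(k) + 3)*re(k) + im(k)^2)/(re(k)^2 + im(k)^2))*(C2*sin(3*log(y)*Abs(im(k))/(re(k)^2 + im(k)^2)) + C3*cos(3*log(y)*im(k)/(re(k)^2 + im(k)^2)))


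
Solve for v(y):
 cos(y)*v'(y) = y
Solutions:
 v(y) = C1 + Integral(y/cos(y), y)


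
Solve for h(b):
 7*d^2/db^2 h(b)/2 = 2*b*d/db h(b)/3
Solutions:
 h(b) = C1 + C2*erfi(sqrt(42)*b/21)


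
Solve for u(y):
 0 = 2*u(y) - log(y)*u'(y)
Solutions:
 u(y) = C1*exp(2*li(y))


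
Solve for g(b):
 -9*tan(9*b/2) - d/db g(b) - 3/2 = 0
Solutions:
 g(b) = C1 - 3*b/2 + 2*log(cos(9*b/2))


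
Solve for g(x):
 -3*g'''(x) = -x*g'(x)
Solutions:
 g(x) = C1 + Integral(C2*airyai(3^(2/3)*x/3) + C3*airybi(3^(2/3)*x/3), x)


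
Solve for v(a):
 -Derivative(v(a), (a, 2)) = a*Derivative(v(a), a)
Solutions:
 v(a) = C1 + C2*erf(sqrt(2)*a/2)


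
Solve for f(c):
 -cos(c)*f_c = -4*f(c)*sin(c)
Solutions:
 f(c) = C1/cos(c)^4


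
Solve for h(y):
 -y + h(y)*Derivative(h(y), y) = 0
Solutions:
 h(y) = -sqrt(C1 + y^2)
 h(y) = sqrt(C1 + y^2)


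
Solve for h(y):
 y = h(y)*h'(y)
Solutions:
 h(y) = -sqrt(C1 + y^2)
 h(y) = sqrt(C1 + y^2)


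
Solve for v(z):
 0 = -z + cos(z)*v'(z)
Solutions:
 v(z) = C1 + Integral(z/cos(z), z)


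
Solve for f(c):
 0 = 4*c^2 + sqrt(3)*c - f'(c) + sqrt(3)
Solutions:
 f(c) = C1 + 4*c^3/3 + sqrt(3)*c^2/2 + sqrt(3)*c


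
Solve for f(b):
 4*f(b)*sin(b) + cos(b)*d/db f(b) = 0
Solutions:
 f(b) = C1*cos(b)^4


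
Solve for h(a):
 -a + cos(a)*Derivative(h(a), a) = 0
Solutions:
 h(a) = C1 + Integral(a/cos(a), a)


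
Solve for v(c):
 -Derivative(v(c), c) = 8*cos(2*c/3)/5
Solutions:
 v(c) = C1 - 12*sin(2*c/3)/5


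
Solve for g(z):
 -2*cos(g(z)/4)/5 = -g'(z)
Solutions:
 -2*z/5 - 2*log(sin(g(z)/4) - 1) + 2*log(sin(g(z)/4) + 1) = C1


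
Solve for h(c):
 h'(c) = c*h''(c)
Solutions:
 h(c) = C1 + C2*c^2


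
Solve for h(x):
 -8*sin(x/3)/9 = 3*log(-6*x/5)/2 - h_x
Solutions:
 h(x) = C1 + 3*x*log(-x)/2 - 2*x*log(5) - 3*x/2 + x*log(30)/2 + x*log(6) - 8*cos(x/3)/3


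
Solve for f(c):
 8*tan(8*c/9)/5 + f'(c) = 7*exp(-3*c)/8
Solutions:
 f(c) = C1 - 9*log(tan(8*c/9)^2 + 1)/10 - 7*exp(-3*c)/24


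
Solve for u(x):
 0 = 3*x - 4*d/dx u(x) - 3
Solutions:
 u(x) = C1 + 3*x^2/8 - 3*x/4


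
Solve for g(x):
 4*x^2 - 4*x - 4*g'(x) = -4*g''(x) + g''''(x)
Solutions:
 g(x) = C1 + C2*exp(6^(1/3)*x*(2*6^(1/3)/(sqrt(33) + 9)^(1/3) + (sqrt(33) + 9)^(1/3))/6)*sin(2^(1/3)*3^(1/6)*x*(-3^(2/3)*(sqrt(33) + 9)^(1/3)/6 + 2^(1/3)/(sqrt(33) + 9)^(1/3))) + C3*exp(6^(1/3)*x*(2*6^(1/3)/(sqrt(33) + 9)^(1/3) + (sqrt(33) + 9)^(1/3))/6)*cos(2^(1/3)*3^(1/6)*x*(-3^(2/3)*(sqrt(33) + 9)^(1/3)/6 + 2^(1/3)/(sqrt(33) + 9)^(1/3))) + C4*exp(-6^(1/3)*x*(2*6^(1/3)/(sqrt(33) + 9)^(1/3) + (sqrt(33) + 9)^(1/3))/3) + x^3/3 + x^2/2 + x


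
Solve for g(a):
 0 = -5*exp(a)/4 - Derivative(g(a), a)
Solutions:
 g(a) = C1 - 5*exp(a)/4


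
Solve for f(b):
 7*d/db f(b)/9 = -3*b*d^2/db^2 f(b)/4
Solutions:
 f(b) = C1 + C2/b^(1/27)


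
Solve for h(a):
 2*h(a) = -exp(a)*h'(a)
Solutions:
 h(a) = C1*exp(2*exp(-a))


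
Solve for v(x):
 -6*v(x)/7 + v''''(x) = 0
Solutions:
 v(x) = C1*exp(-6^(1/4)*7^(3/4)*x/7) + C2*exp(6^(1/4)*7^(3/4)*x/7) + C3*sin(6^(1/4)*7^(3/4)*x/7) + C4*cos(6^(1/4)*7^(3/4)*x/7)


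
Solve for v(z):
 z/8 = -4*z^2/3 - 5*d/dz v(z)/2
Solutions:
 v(z) = C1 - 8*z^3/45 - z^2/40


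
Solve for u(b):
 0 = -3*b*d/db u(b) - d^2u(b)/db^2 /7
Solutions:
 u(b) = C1 + C2*erf(sqrt(42)*b/2)


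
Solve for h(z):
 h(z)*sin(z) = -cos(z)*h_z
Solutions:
 h(z) = C1*cos(z)


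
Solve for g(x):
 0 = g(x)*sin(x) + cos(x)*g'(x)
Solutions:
 g(x) = C1*cos(x)


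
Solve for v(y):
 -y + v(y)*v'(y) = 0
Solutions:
 v(y) = -sqrt(C1 + y^2)
 v(y) = sqrt(C1 + y^2)


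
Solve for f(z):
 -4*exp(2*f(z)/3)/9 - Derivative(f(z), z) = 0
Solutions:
 f(z) = 3*log(-sqrt(-1/(C1 - 4*z))) - 3*log(2) + 3*log(6)/2 + 3*log(3)
 f(z) = 3*log(-1/(C1 - 4*z))/2 - 3*log(2) + 3*log(6)/2 + 3*log(3)


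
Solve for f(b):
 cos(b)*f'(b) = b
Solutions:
 f(b) = C1 + Integral(b/cos(b), b)


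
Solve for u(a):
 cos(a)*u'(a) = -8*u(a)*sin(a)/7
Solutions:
 u(a) = C1*cos(a)^(8/7)


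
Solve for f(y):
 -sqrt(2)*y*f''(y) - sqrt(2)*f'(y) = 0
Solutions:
 f(y) = C1 + C2*log(y)


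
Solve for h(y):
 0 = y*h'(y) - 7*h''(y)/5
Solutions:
 h(y) = C1 + C2*erfi(sqrt(70)*y/14)


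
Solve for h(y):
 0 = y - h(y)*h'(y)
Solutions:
 h(y) = -sqrt(C1 + y^2)
 h(y) = sqrt(C1 + y^2)


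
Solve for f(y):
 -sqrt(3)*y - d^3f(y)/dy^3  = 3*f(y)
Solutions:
 f(y) = C3*exp(-3^(1/3)*y) - sqrt(3)*y/3 + (C1*sin(3^(5/6)*y/2) + C2*cos(3^(5/6)*y/2))*exp(3^(1/3)*y/2)


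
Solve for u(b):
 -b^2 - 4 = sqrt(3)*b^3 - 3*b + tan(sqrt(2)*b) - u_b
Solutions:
 u(b) = C1 + sqrt(3)*b^4/4 + b^3/3 - 3*b^2/2 + 4*b - sqrt(2)*log(cos(sqrt(2)*b))/2


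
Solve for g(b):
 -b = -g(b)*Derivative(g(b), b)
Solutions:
 g(b) = -sqrt(C1 + b^2)
 g(b) = sqrt(C1 + b^2)


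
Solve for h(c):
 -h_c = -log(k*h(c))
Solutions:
 li(k*h(c))/k = C1 + c


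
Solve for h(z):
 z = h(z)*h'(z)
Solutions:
 h(z) = -sqrt(C1 + z^2)
 h(z) = sqrt(C1 + z^2)


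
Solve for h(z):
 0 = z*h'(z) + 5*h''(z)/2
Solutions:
 h(z) = C1 + C2*erf(sqrt(5)*z/5)


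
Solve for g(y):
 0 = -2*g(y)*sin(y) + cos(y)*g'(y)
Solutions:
 g(y) = C1/cos(y)^2


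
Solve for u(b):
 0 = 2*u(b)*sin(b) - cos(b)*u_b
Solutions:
 u(b) = C1/cos(b)^2


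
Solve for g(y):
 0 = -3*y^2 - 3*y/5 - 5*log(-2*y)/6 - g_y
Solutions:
 g(y) = C1 - y^3 - 3*y^2/10 - 5*y*log(-y)/6 + 5*y*(1 - log(2))/6


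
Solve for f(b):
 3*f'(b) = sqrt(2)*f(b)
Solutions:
 f(b) = C1*exp(sqrt(2)*b/3)


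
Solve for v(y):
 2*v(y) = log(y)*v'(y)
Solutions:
 v(y) = C1*exp(2*li(y))


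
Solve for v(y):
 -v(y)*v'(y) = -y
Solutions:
 v(y) = -sqrt(C1 + y^2)
 v(y) = sqrt(C1 + y^2)


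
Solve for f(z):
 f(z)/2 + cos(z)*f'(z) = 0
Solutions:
 f(z) = C1*(sin(z) - 1)^(1/4)/(sin(z) + 1)^(1/4)


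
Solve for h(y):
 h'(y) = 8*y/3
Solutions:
 h(y) = C1 + 4*y^2/3


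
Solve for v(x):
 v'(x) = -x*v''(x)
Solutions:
 v(x) = C1 + C2*log(x)


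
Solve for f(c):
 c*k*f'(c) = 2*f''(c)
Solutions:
 f(c) = Piecewise((-sqrt(pi)*C1*erf(c*sqrt(-k)/2)/sqrt(-k) - C2, (k > 0) | (k < 0)), (-C1*c - C2, True))


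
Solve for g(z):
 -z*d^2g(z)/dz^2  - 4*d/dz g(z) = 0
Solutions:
 g(z) = C1 + C2/z^3


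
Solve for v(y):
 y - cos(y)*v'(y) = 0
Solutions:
 v(y) = C1 + Integral(y/cos(y), y)


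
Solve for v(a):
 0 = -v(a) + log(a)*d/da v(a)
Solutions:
 v(a) = C1*exp(li(a))


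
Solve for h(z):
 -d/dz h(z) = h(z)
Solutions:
 h(z) = C1*exp(-z)


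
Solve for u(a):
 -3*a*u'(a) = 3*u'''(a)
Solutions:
 u(a) = C1 + Integral(C2*airyai(-a) + C3*airybi(-a), a)


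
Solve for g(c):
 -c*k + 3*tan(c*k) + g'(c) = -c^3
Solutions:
 g(c) = C1 - c^4/4 + c^2*k/2 - 3*Piecewise((-log(cos(c*k))/k, Ne(k, 0)), (0, True))


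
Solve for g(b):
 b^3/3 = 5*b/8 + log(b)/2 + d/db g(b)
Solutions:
 g(b) = C1 + b^4/12 - 5*b^2/16 - b*log(b)/2 + b/2


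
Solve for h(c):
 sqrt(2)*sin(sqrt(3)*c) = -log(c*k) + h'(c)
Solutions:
 h(c) = C1 + c*log(c*k) - c - sqrt(6)*cos(sqrt(3)*c)/3


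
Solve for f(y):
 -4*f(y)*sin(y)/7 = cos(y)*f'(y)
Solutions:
 f(y) = C1*cos(y)^(4/7)


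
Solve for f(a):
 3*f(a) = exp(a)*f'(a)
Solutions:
 f(a) = C1*exp(-3*exp(-a))


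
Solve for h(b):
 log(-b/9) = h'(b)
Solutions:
 h(b) = C1 + b*log(-b) + b*(-2*log(3) - 1)


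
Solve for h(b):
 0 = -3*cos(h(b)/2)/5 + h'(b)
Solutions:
 -3*b/5 - log(sin(h(b)/2) - 1) + log(sin(h(b)/2) + 1) = C1


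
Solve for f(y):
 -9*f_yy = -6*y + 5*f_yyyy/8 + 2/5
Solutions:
 f(y) = C1 + C2*y + C3*sin(6*sqrt(10)*y/5) + C4*cos(6*sqrt(10)*y/5) + y^3/9 - y^2/45


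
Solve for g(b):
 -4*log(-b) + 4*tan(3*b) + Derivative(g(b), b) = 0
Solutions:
 g(b) = C1 + 4*b*log(-b) - 4*b + 4*log(cos(3*b))/3


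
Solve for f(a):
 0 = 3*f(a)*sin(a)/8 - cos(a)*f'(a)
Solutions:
 f(a) = C1/cos(a)^(3/8)


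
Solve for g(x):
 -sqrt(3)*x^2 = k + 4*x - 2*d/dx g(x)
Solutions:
 g(x) = C1 + k*x/2 + sqrt(3)*x^3/6 + x^2


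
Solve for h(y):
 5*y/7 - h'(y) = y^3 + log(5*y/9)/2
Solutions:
 h(y) = C1 - y^4/4 + 5*y^2/14 - y*log(y)/2 - y*log(5)/2 + y/2 + y*log(3)


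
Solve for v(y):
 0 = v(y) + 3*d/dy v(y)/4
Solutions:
 v(y) = C1*exp(-4*y/3)


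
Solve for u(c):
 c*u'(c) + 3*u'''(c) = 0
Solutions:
 u(c) = C1 + Integral(C2*airyai(-3^(2/3)*c/3) + C3*airybi(-3^(2/3)*c/3), c)


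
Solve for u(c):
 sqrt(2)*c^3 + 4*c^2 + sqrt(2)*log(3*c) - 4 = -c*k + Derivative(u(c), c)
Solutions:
 u(c) = C1 + sqrt(2)*c^4/4 + 4*c^3/3 + c^2*k/2 + sqrt(2)*c*log(c) - 4*c - sqrt(2)*c + sqrt(2)*c*log(3)


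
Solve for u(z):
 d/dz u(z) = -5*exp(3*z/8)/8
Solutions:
 u(z) = C1 - 5*exp(3*z/8)/3


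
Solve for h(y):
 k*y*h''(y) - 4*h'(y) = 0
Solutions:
 h(y) = C1 + y^(((re(k) + 4)*re(k) + im(k)^2)/(re(k)^2 + im(k)^2))*(C2*sin(4*log(y)*Abs(im(k))/(re(k)^2 + im(k)^2)) + C3*cos(4*log(y)*im(k)/(re(k)^2 + im(k)^2)))


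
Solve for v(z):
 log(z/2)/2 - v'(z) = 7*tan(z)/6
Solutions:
 v(z) = C1 + z*log(z)/2 - z/2 - z*log(2)/2 + 7*log(cos(z))/6


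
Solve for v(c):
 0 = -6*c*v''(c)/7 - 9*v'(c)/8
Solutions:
 v(c) = C1 + C2/c^(5/16)


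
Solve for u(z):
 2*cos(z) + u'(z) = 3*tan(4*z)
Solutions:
 u(z) = C1 - 3*log(cos(4*z))/4 - 2*sin(z)


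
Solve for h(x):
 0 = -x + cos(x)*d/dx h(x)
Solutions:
 h(x) = C1 + Integral(x/cos(x), x)


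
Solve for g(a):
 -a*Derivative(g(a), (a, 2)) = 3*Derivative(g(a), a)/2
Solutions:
 g(a) = C1 + C2/sqrt(a)


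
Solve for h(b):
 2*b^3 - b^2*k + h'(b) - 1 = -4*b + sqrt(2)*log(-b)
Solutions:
 h(b) = C1 - b^4/2 + b^3*k/3 - 2*b^2 + sqrt(2)*b*log(-b) + b*(1 - sqrt(2))


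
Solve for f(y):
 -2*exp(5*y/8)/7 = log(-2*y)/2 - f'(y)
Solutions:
 f(y) = C1 + y*log(-y)/2 + y*(-1 + log(2))/2 + 16*exp(5*y/8)/35


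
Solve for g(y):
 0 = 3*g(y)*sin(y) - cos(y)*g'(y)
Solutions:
 g(y) = C1/cos(y)^3


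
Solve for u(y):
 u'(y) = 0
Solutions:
 u(y) = C1


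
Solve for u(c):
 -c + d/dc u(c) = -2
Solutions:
 u(c) = C1 + c^2/2 - 2*c


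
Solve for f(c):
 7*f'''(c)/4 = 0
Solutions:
 f(c) = C1 + C2*c + C3*c^2


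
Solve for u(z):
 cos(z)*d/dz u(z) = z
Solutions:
 u(z) = C1 + Integral(z/cos(z), z)


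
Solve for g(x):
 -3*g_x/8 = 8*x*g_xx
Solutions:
 g(x) = C1 + C2*x^(61/64)


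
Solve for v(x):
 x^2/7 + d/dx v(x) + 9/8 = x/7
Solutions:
 v(x) = C1 - x^3/21 + x^2/14 - 9*x/8


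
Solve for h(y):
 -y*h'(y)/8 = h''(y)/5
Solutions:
 h(y) = C1 + C2*erf(sqrt(5)*y/4)


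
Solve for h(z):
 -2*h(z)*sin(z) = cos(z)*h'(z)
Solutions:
 h(z) = C1*cos(z)^2


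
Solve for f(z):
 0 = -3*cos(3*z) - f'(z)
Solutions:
 f(z) = C1 - sin(3*z)


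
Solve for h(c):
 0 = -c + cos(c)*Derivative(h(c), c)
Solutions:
 h(c) = C1 + Integral(c/cos(c), c)


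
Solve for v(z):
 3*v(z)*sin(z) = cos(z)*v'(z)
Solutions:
 v(z) = C1/cos(z)^3


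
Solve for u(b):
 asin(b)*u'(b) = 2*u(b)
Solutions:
 u(b) = C1*exp(2*Integral(1/asin(b), b))


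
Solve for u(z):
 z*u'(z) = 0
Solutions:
 u(z) = C1


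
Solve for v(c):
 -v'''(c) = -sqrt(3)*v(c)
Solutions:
 v(c) = C3*exp(3^(1/6)*c) + (C1*sin(3^(2/3)*c/2) + C2*cos(3^(2/3)*c/2))*exp(-3^(1/6)*c/2)


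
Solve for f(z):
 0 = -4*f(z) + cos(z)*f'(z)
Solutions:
 f(z) = C1*(sin(z)^2 + 2*sin(z) + 1)/(sin(z)^2 - 2*sin(z) + 1)


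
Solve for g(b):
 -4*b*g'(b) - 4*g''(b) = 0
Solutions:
 g(b) = C1 + C2*erf(sqrt(2)*b/2)


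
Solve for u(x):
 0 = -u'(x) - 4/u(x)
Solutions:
 u(x) = -sqrt(C1 - 8*x)
 u(x) = sqrt(C1 - 8*x)


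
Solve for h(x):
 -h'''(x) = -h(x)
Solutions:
 h(x) = C3*exp(x) + (C1*sin(sqrt(3)*x/2) + C2*cos(sqrt(3)*x/2))*exp(-x/2)


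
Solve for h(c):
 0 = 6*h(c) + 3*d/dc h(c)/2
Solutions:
 h(c) = C1*exp(-4*c)


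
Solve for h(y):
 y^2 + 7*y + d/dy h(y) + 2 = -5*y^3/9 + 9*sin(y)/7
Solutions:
 h(y) = C1 - 5*y^4/36 - y^3/3 - 7*y^2/2 - 2*y - 9*cos(y)/7


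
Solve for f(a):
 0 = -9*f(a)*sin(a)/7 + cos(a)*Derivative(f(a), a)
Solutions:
 f(a) = C1/cos(a)^(9/7)


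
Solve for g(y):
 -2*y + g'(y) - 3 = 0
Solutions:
 g(y) = C1 + y^2 + 3*y


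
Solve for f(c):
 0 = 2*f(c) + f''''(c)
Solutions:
 f(c) = (C1*sin(2^(3/4)*c/2) + C2*cos(2^(3/4)*c/2))*exp(-2^(3/4)*c/2) + (C3*sin(2^(3/4)*c/2) + C4*cos(2^(3/4)*c/2))*exp(2^(3/4)*c/2)


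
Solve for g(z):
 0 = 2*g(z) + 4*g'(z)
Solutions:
 g(z) = C1*exp(-z/2)


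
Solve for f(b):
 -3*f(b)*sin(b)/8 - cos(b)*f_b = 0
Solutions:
 f(b) = C1*cos(b)^(3/8)


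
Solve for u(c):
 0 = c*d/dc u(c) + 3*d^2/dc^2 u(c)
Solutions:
 u(c) = C1 + C2*erf(sqrt(6)*c/6)


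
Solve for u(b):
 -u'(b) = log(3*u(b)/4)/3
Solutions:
 -3*Integral(1/(-log(_y) - log(3) + 2*log(2)), (_y, u(b))) = C1 - b


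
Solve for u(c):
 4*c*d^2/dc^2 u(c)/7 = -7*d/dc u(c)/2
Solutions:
 u(c) = C1 + C2/c^(41/8)


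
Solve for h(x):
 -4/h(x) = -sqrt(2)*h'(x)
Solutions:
 h(x) = -sqrt(C1 + 4*sqrt(2)*x)
 h(x) = sqrt(C1 + 4*sqrt(2)*x)


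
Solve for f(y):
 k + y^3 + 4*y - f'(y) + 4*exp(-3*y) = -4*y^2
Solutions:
 f(y) = C1 + k*y + y^4/4 + 4*y^3/3 + 2*y^2 - 4*exp(-3*y)/3


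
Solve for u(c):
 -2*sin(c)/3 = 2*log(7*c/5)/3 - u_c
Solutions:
 u(c) = C1 + 2*c*log(c)/3 - 2*c*log(5)/3 - 2*c/3 + 2*c*log(7)/3 - 2*cos(c)/3


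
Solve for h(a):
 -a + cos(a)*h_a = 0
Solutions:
 h(a) = C1 + Integral(a/cos(a), a)


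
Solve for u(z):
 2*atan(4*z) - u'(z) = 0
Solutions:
 u(z) = C1 + 2*z*atan(4*z) - log(16*z^2 + 1)/4


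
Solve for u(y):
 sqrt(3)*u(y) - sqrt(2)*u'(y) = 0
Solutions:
 u(y) = C1*exp(sqrt(6)*y/2)


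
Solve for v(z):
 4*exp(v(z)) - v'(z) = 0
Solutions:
 v(z) = log(-1/(C1 + 4*z))


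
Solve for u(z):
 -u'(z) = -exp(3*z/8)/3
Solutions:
 u(z) = C1 + 8*exp(3*z/8)/9


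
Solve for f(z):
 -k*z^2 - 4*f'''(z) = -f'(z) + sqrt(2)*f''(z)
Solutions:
 f(z) = C1 + C2*exp(-sqrt(2)*z/2) + C3*exp(sqrt(2)*z/4) + k*z^3/3 + sqrt(2)*k*z^2 + 12*k*z


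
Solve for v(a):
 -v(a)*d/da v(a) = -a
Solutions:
 v(a) = -sqrt(C1 + a^2)
 v(a) = sqrt(C1 + a^2)


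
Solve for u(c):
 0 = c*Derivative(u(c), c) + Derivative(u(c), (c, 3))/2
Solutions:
 u(c) = C1 + Integral(C2*airyai(-2^(1/3)*c) + C3*airybi(-2^(1/3)*c), c)


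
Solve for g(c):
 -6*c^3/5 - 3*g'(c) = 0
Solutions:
 g(c) = C1 - c^4/10


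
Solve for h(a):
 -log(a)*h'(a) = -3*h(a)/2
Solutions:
 h(a) = C1*exp(3*li(a)/2)


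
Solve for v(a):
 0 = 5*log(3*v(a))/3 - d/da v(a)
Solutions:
 -3*Integral(1/(log(_y) + log(3)), (_y, v(a)))/5 = C1 - a


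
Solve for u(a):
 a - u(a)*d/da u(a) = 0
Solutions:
 u(a) = -sqrt(C1 + a^2)
 u(a) = sqrt(C1 + a^2)


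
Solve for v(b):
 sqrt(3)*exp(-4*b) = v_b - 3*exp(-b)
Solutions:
 v(b) = C1 - 3*exp(-b) - sqrt(3)*exp(-4*b)/4


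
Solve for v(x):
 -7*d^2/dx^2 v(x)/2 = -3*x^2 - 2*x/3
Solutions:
 v(x) = C1 + C2*x + x^4/14 + 2*x^3/63


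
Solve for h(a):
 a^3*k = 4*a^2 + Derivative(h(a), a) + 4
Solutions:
 h(a) = C1 + a^4*k/4 - 4*a^3/3 - 4*a


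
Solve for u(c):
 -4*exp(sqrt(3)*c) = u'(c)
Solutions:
 u(c) = C1 - 4*sqrt(3)*exp(sqrt(3)*c)/3


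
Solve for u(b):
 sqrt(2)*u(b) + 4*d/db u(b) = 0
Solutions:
 u(b) = C1*exp(-sqrt(2)*b/4)


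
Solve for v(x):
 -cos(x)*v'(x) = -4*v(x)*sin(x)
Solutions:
 v(x) = C1/cos(x)^4


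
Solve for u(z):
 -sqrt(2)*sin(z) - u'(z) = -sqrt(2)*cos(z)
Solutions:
 u(z) = C1 + 2*sin(z + pi/4)


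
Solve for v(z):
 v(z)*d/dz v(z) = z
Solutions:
 v(z) = -sqrt(C1 + z^2)
 v(z) = sqrt(C1 + z^2)


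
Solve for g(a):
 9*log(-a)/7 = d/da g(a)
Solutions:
 g(a) = C1 + 9*a*log(-a)/7 - 9*a/7


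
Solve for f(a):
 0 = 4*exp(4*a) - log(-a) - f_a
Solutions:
 f(a) = C1 - a*log(-a) + a + exp(4*a)


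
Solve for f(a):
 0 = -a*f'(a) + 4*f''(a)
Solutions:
 f(a) = C1 + C2*erfi(sqrt(2)*a/4)


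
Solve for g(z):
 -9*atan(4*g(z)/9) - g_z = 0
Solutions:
 Integral(1/atan(4*_y/9), (_y, g(z))) = C1 - 9*z


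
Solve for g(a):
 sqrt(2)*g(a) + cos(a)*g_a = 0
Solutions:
 g(a) = C1*(sin(a) - 1)^(sqrt(2)/2)/(sin(a) + 1)^(sqrt(2)/2)


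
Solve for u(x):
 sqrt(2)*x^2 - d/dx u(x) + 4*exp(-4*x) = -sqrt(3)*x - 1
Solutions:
 u(x) = C1 + sqrt(2)*x^3/3 + sqrt(3)*x^2/2 + x - exp(-4*x)


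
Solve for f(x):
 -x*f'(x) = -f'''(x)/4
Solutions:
 f(x) = C1 + Integral(C2*airyai(2^(2/3)*x) + C3*airybi(2^(2/3)*x), x)


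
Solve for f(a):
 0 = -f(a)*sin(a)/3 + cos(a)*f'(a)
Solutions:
 f(a) = C1/cos(a)^(1/3)


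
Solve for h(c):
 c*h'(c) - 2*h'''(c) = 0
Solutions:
 h(c) = C1 + Integral(C2*airyai(2^(2/3)*c/2) + C3*airybi(2^(2/3)*c/2), c)


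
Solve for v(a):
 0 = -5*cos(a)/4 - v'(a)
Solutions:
 v(a) = C1 - 5*sin(a)/4


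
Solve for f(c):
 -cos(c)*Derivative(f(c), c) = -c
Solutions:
 f(c) = C1 + Integral(c/cos(c), c)


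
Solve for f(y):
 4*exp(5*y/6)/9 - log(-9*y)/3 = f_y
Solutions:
 f(y) = C1 - y*log(-y)/3 + y*(1 - 2*log(3))/3 + 8*exp(5*y/6)/15


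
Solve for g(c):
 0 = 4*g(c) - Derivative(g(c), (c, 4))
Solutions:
 g(c) = C1*exp(-sqrt(2)*c) + C2*exp(sqrt(2)*c) + C3*sin(sqrt(2)*c) + C4*cos(sqrt(2)*c)


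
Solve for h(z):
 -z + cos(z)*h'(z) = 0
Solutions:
 h(z) = C1 + Integral(z/cos(z), z)


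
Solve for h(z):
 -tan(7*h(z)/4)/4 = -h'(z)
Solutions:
 h(z) = -4*asin(C1*exp(7*z/16))/7 + 4*pi/7
 h(z) = 4*asin(C1*exp(7*z/16))/7


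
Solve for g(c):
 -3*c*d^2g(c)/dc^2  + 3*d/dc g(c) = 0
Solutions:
 g(c) = C1 + C2*c^2


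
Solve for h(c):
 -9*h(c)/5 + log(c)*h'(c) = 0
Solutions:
 h(c) = C1*exp(9*li(c)/5)


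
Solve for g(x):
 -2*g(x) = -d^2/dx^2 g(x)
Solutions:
 g(x) = C1*exp(-sqrt(2)*x) + C2*exp(sqrt(2)*x)


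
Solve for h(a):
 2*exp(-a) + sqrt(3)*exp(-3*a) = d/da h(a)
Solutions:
 h(a) = C1 - 2*exp(-a) - sqrt(3)*exp(-3*a)/3


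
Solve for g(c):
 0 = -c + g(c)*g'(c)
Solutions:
 g(c) = -sqrt(C1 + c^2)
 g(c) = sqrt(C1 + c^2)


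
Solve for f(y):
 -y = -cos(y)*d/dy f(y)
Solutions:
 f(y) = C1 + Integral(y/cos(y), y)


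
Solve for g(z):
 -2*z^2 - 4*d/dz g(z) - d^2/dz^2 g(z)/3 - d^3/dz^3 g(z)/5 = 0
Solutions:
 g(z) = C1 - z^3/6 + z^2/24 + 31*z/720 + (C2*sin(sqrt(695)*z/6) + C3*cos(sqrt(695)*z/6))*exp(-5*z/6)


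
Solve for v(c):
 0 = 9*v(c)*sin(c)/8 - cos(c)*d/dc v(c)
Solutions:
 v(c) = C1/cos(c)^(9/8)


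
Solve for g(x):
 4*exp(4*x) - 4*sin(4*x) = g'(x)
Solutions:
 g(x) = C1 + exp(4*x) + cos(4*x)


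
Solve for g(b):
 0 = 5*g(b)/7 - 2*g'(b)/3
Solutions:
 g(b) = C1*exp(15*b/14)


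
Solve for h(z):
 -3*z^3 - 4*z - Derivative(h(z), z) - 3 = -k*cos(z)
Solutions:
 h(z) = C1 + k*sin(z) - 3*z^4/4 - 2*z^2 - 3*z


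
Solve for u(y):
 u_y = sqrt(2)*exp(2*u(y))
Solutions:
 u(y) = log(-sqrt(-1/(C1 + sqrt(2)*y))) - log(2)/2
 u(y) = log(-1/(C1 + sqrt(2)*y))/2 - log(2)/2


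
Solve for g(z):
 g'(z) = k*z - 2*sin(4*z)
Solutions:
 g(z) = C1 + k*z^2/2 + cos(4*z)/2


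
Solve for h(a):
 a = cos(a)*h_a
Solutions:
 h(a) = C1 + Integral(a/cos(a), a)


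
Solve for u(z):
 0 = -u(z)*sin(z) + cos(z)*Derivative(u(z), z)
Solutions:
 u(z) = C1/cos(z)


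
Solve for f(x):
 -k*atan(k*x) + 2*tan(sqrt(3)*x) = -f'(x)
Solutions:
 f(x) = C1 + k*Piecewise((x*atan(k*x) - log(k^2*x^2 + 1)/(2*k), Ne(k, 0)), (0, True)) + 2*sqrt(3)*log(cos(sqrt(3)*x))/3


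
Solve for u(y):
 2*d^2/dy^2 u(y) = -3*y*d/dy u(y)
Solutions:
 u(y) = C1 + C2*erf(sqrt(3)*y/2)


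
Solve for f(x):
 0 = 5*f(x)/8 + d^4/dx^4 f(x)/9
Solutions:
 f(x) = (C1*sin(2^(3/4)*sqrt(3)*5^(1/4)*x/4) + C2*cos(2^(3/4)*sqrt(3)*5^(1/4)*x/4))*exp(-2^(3/4)*sqrt(3)*5^(1/4)*x/4) + (C3*sin(2^(3/4)*sqrt(3)*5^(1/4)*x/4) + C4*cos(2^(3/4)*sqrt(3)*5^(1/4)*x/4))*exp(2^(3/4)*sqrt(3)*5^(1/4)*x/4)


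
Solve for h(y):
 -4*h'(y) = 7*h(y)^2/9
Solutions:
 h(y) = 36/(C1 + 7*y)


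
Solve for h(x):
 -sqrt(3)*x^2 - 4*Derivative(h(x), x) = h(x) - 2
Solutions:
 h(x) = C1*exp(-x/4) - sqrt(3)*x^2 + 8*sqrt(3)*x - 32*sqrt(3) + 2


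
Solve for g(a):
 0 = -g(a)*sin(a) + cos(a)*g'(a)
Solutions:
 g(a) = C1/cos(a)


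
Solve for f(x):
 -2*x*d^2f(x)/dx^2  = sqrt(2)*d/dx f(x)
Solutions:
 f(x) = C1 + C2*x^(1 - sqrt(2)/2)


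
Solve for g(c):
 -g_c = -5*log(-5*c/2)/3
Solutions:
 g(c) = C1 + 5*c*log(-c)/3 + 5*c*(-1 - log(2) + log(5))/3


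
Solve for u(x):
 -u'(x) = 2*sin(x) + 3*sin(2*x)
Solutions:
 u(x) = C1 - 3*sin(x)^2 + 2*cos(x)


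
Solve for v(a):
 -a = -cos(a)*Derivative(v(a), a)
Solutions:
 v(a) = C1 + Integral(a/cos(a), a)


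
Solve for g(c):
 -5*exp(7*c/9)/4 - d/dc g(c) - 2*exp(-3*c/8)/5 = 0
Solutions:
 g(c) = C1 - 45*exp(7*c/9)/28 + 16*exp(-3*c/8)/15
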